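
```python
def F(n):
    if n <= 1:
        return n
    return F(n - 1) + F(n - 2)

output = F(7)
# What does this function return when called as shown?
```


F(7)
= F(6) + F(5)
= (F(5) + F(4)) + F(5)
Computing bottom-up: F(0)=0, F(1)=1, F(2)=1, F(3)=2, F(4)=3, F(5)=5, F(6)=8, F(7)=13
= 13


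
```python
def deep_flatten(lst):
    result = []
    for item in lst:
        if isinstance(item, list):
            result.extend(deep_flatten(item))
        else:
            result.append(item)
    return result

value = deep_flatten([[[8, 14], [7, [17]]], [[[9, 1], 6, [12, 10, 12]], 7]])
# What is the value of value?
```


deep_flatten([[[8, 14], [7, [17]]], [[[9, 1], 6, [12, 10, 12]], 7]])
Processing each element:
  [[8, 14], [7, [17]]] is a list -> deep_flatten recursively -> [8, 14, 7, 17]
  [[[9, 1], 6, [12, 10, 12]], 7] is a list -> deep_flatten recursively -> [9, 1, 6, 12, 10, 12, 7]
= [8, 14, 7, 17, 9, 1, 6, 12, 10, 12, 7]


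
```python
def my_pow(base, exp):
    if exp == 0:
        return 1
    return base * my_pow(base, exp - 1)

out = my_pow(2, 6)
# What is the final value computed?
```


my_pow(2, 6)
= 2 * my_pow(2, 5)
= 2 * 2 * my_pow(2, 4)
= 2 * 2 * 2 * my_pow(2, 3)
= 2 * 2 * 2 * 2 * my_pow(2, 2)
= 2 * 2 * 2 * 2 * 2 * my_pow(2, 1)
= 2 * 2 * 2 * 2 * 2 * 2 * my_pow(2, 0)
= 2 * 2 * 2 * 2 * 2 * 2 * 1
= 64


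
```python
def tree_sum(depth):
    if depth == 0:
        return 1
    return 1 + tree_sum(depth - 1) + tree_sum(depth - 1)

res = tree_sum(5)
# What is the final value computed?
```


tree_sum(5)
= 1 + tree_sum(4) + tree_sum(4)
= 1 + 2 * tree_sum(4)
tree_sum(k) = 2^(k+1) - 1
tree_sum(0) = 1
tree_sum(1) = 3
tree_sum(2) = 7
tree_sum(3) = 15
tree_sum(4) = 31
tree_sum(5) = 2^6 - 1 = 63


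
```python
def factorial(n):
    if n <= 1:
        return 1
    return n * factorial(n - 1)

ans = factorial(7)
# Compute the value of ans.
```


factorial(7)
= 7 * factorial(6)
= 7 * 6 * factorial(5)
= 7 * 6 * 5 * factorial(4)
= 7 * 6 * 5 * 4 * factorial(3)
= 7 * 6 * 5 * 4 * 3 * factorial(2)
= 7 * 6 * 5 * 4 * 3 * 2 * factorial(1)
= 7 * 6 * 5 * 4 * 3 * 2 * 1
= 5040


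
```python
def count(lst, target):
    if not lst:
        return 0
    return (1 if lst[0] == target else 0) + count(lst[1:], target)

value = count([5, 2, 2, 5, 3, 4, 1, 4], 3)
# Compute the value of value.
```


count([5, 2, 2, 5, 3, 4, 1, 4], 3)
lst[0]=5 != 3: 0 + count([2, 2, 5, 3, 4, 1, 4], 3)
lst[0]=2 != 3: 0 + count([2, 5, 3, 4, 1, 4], 3)
lst[0]=2 != 3: 0 + count([5, 3, 4, 1, 4], 3)
lst[0]=5 != 3: 0 + count([3, 4, 1, 4], 3)
lst[0]=3 == 3: 1 + count([4, 1, 4], 3)
lst[0]=4 != 3: 0 + count([1, 4], 3)
lst[0]=1 != 3: 0 + count([4], 3)
lst[0]=4 != 3: 0 + count([], 3)
= 1


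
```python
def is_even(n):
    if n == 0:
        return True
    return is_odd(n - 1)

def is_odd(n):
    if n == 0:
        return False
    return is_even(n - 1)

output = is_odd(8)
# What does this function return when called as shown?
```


is_odd(8)
= is_even(7)
= is_odd(6)
= is_even(5)
= is_odd(4)
= is_even(3)
= is_odd(2)
= is_even(1)
= is_odd(0)
n == 0: return False
= False


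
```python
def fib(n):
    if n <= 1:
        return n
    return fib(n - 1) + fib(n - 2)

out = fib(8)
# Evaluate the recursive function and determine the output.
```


fib(8)
= fib(7) + fib(6)
= (fib(6) + fib(5)) + fib(6)
Computing bottom-up: fib(0)=0, fib(1)=1, fib(2)=1, fib(3)=2, fib(4)=3, fib(5)=5, fib(6)=8, fib(7)=13, fib(8)=21
= 21


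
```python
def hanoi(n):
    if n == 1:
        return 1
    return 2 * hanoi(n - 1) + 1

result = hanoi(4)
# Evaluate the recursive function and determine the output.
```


hanoi(4)
= 2 * hanoi(3) + 1
= 2 * (2 * hanoi(2) + 1) + 1
= 2 * (2 * (2 * hanoi(1) + 1) + 1) + 1
Now compute bottom-up:
hanoi(1) = 1
hanoi(2) = 2 * 1 + 1 = 3
hanoi(3) = 2 * 3 + 1 = 7
hanoi(4) = 2 * 7 + 1 = 15
= 15


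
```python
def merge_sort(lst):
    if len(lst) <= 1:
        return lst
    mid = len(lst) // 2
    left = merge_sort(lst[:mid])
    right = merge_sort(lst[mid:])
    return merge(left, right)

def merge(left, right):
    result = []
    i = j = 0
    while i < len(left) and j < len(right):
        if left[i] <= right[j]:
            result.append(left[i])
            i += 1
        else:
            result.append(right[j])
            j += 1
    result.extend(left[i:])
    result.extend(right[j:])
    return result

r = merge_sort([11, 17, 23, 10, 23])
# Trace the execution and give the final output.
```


merge_sort([11, 17, 23, 10, 23])
Split into [11, 17] and [23, 10, 23]
Left sorted: [11, 17]
Right sorted: [10, 23, 23]
Merge [11, 17] and [10, 23, 23]
= [10, 11, 17, 23, 23]


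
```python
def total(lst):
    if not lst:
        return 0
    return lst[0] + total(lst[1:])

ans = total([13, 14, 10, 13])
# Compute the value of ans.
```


total([13, 14, 10, 13])
= 13 + total([14, 10, 13])
= 13 + 14 + total([10, 13])
= 13 + 14 + 10 + total([13])
= 13 + 14 + 10 + 13 + total([])
= 13 + 14 + 10 + 13 + 0
= 50


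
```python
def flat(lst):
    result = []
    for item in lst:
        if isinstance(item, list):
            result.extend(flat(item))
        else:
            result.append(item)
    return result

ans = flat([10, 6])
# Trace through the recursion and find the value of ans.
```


flat([10, 6])
Processing each element:
  10 is not a list -> append 10
  6 is not a list -> append 6
= [10, 6]


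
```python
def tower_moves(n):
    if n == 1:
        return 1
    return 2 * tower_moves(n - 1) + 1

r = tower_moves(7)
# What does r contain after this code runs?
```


tower_moves(7)
= 2 * tower_moves(6) + 1
= 2 * (2 * tower_moves(5) + 1) + 1
= 2 * (2 * (2 * tower_moves(4) + 1) + 1) + 1
= 2 * (2 * (2 * (2 * tower_moves(3) + 1) + 1) + 1) + 1
= 2 * (2 * (2 * (2 * (2 * tower_moves(2) + 1) + 1) + 1) + 1) + 1
= 2 * (2 * (2 * (2 * (2 * (2 * tower_moves(1) + 1) + 1) + 1) + 1) + 1) + 1
Now compute bottom-up:
tower_moves(1) = 1
tower_moves(2) = 2 * 1 + 1 = 3
tower_moves(3) = 2 * 3 + 1 = 7
tower_moves(4) = 2 * 7 + 1 = 15
tower_moves(5) = 2 * 15 + 1 = 31
tower_moves(6) = 2 * 31 + 1 = 63
tower_moves(7) = 2 * 63 + 1 = 127
= 127


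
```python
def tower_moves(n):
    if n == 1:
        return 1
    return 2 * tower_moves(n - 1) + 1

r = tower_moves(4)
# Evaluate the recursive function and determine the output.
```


tower_moves(4)
= 2 * tower_moves(3) + 1
= 2 * (2 * tower_moves(2) + 1) + 1
= 2 * (2 * (2 * tower_moves(1) + 1) + 1) + 1
Now compute bottom-up:
tower_moves(1) = 1
tower_moves(2) = 2 * 1 + 1 = 3
tower_moves(3) = 2 * 3 + 1 = 7
tower_moves(4) = 2 * 7 + 1 = 15
= 15


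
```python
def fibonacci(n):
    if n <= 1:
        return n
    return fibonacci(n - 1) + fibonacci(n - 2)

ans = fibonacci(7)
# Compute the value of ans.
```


fibonacci(7)
= fibonacci(6) + fibonacci(5)
= (fibonacci(5) + fibonacci(4)) + fibonacci(5)
Computing bottom-up: fibonacci(0)=0, fibonacci(1)=1, fibonacci(2)=1, fibonacci(3)=2, fibonacci(4)=3, fibonacci(5)=5, fibonacci(6)=8, fibonacci(7)=13
= 13


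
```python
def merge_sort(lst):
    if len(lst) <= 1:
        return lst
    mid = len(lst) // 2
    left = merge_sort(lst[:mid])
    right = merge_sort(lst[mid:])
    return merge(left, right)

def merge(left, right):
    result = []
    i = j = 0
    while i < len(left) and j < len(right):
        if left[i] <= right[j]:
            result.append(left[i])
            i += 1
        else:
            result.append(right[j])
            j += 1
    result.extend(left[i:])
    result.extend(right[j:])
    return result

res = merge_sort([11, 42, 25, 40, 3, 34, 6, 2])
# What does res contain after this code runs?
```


merge_sort([11, 42, 25, 40, 3, 34, 6, 2])
Split into [11, 42, 25, 40] and [3, 34, 6, 2]
Left sorted: [11, 25, 40, 42]
Right sorted: [2, 3, 6, 34]
Merge [11, 25, 40, 42] and [2, 3, 6, 34]
= [2, 3, 6, 11, 25, 34, 40, 42]


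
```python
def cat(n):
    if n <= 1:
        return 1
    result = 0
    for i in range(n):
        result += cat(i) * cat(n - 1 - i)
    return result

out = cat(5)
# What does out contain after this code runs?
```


cat(5)
= sum of cat(i) * cat(5-1-i) for i in 0..4
First compute sub-values bottom-up:
  cat(0) = 1, cat(1) = 1
  cat(2) = 1*1 + 1*1 = 2
  cat(3) = 1*2 + 1*1 + 2*1 = 5
  cat(4) = 1*5 + 1*2 + 2*1 + 5*1 = 14
Now cat(5):
  cat(0)*cat(4) = 1*14 = 14
  cat(1)*cat(3) = 1*5 = 5
  cat(2)*cat(2) = 2*2 = 4
  cat(3)*cat(1) = 5*1 = 5
  cat(4)*cat(0) = 14*1 = 14
= 14 + 5 + 4 + 5 + 14
= 42


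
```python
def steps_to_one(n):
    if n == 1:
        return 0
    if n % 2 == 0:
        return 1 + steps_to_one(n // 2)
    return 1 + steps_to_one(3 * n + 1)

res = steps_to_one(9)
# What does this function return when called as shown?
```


steps_to_one(9)
9 is odd -> 3*9+1 = 28 -> steps_to_one(28)
28 is even -> steps_to_one(14)
14 is even -> steps_to_one(7)
7 is odd -> 3*7+1 = 22 -> steps_to_one(22)
22 is even -> steps_to_one(11)
11 is odd -> 3*11+1 = 34 -> steps_to_one(34)
34 is even -> steps_to_one(17)
17 is odd -> 3*17+1 = 52 -> steps_to_one(52)
52 is even -> steps_to_one(26)
26 is even -> steps_to_one(13)
13 is odd -> 3*13+1 = 40 -> steps_to_one(40)
40 is even -> steps_to_one(20)
20 is even -> steps_to_one(10)
10 is even -> steps_to_one(5)
5 is odd -> 3*5+1 = 16 -> steps_to_one(16)
16 is even -> steps_to_one(8)
8 is even -> steps_to_one(4)
4 is even -> steps_to_one(2)
2 is even -> steps_to_one(1)
Reached 1 after 19 steps
= 19


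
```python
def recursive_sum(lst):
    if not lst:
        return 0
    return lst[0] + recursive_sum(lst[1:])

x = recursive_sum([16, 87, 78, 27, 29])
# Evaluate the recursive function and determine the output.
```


recursive_sum([16, 87, 78, 27, 29])
= 16 + recursive_sum([87, 78, 27, 29])
= 16 + 87 + recursive_sum([78, 27, 29])
= 16 + 87 + 78 + recursive_sum([27, 29])
= 16 + 87 + 78 + 27 + recursive_sum([29])
= 16 + 87 + 78 + 27 + 29 + recursive_sum([])
= 16 + 87 + 78 + 27 + 29 + 0
= 237


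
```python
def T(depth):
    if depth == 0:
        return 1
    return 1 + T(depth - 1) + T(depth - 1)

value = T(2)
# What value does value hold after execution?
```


T(2)
= 1 + T(1) + T(1)
= 1 + 2 * T(1)
T(k) = 2^(k+1) - 1
T(0) = 1
T(1) = 3
T(2) = 7
T(2) = 2^3 - 1 = 7


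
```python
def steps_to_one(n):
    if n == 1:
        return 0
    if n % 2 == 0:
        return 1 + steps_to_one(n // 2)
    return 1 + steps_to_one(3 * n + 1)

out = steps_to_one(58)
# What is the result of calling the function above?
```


steps_to_one(58)
58 is even -> steps_to_one(29)
29 is odd -> 3*29+1 = 88 -> steps_to_one(88)
88 is even -> steps_to_one(44)
44 is even -> steps_to_one(22)
22 is even -> steps_to_one(11)
11 is odd -> 3*11+1 = 34 -> steps_to_one(34)
34 is even -> steps_to_one(17)
17 is odd -> 3*17+1 = 52 -> steps_to_one(52)
52 is even -> steps_to_one(26)
26 is even -> steps_to_one(13)
13 is odd -> 3*13+1 = 40 -> steps_to_one(40)
40 is even -> steps_to_one(20)
20 is even -> steps_to_one(10)
10 is even -> steps_to_one(5)
5 is odd -> 3*5+1 = 16 -> steps_to_one(16)
16 is even -> steps_to_one(8)
8 is even -> steps_to_one(4)
4 is even -> steps_to_one(2)
2 is even -> steps_to_one(1)
Reached 1 after 19 steps
= 19


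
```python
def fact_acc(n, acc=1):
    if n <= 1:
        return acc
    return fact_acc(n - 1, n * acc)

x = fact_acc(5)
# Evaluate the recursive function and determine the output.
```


fact_acc(5, 1)
= fact_acc(4, 5 * 1) = fact_acc(4, 5)
= fact_acc(3, 4 * 5) = fact_acc(3, 20)
= fact_acc(2, 3 * 20) = fact_acc(2, 60)
= fact_acc(1, 2 * 60) = fact_acc(1, 120)
n <= 1, return acc = 120


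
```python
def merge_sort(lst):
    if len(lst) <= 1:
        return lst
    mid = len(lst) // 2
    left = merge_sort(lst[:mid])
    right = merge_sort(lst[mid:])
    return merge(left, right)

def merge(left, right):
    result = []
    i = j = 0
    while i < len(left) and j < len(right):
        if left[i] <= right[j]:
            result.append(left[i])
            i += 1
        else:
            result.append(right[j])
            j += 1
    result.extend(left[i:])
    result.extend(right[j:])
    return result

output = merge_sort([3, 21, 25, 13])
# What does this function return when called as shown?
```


merge_sort([3, 21, 25, 13])
Split into [3, 21] and [25, 13]
Left sorted: [3, 21]
Right sorted: [13, 25]
Merge [3, 21] and [13, 25]
= [3, 13, 21, 25]


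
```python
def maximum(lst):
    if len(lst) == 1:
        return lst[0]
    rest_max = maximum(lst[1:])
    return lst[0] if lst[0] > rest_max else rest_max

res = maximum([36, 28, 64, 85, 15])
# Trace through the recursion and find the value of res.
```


maximum([36, 28, 64, 85, 15])
= compare 36 with maximum([28, 64, 85, 15])
= compare 28 with maximum([64, 85, 15])
= compare 64 with maximum([85, 15])
= compare 85 with maximum([15])
Base: maximum([15]) = 15
compare 85 with 15: max = 85
compare 64 with 85: max = 85
compare 28 with 85: max = 85
compare 36 with 85: max = 85
= 85


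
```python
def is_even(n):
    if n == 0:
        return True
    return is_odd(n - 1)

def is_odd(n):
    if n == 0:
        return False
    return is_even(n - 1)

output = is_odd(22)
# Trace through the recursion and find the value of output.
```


is_odd(22)
= is_even(21)
= is_odd(20)
= is_even(19)
= is_odd(18)
= is_even(17)
= is_odd(16)
= is_even(15)
= is_odd(14)
= is_even(13)
= is_odd(12)
= is_even(11)
= is_odd(10)
= is_even(9)
= is_odd(8)
= is_even(7)
= is_odd(6)
= is_even(5)
= is_odd(4)
= is_even(3)
= is_odd(2)
= is_even(1)
= is_odd(0)
n == 0: return False
= False


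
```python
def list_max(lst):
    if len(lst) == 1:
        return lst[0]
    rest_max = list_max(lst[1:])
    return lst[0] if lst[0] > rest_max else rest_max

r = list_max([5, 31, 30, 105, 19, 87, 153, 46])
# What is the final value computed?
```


list_max([5, 31, 30, 105, 19, 87, 153, 46])
= compare 5 with list_max([31, 30, 105, 19, 87, 153, 46])
= compare 31 with list_max([30, 105, 19, 87, 153, 46])
= compare 30 with list_max([105, 19, 87, 153, 46])
= compare 105 with list_max([19, 87, 153, 46])
= compare 19 with list_max([87, 153, 46])
= compare 87 with list_max([153, 46])
= compare 153 with list_max([46])
Base: list_max([46]) = 46
compare 153 with 46: max = 153
compare 87 with 153: max = 153
compare 19 with 153: max = 153
compare 105 with 153: max = 153
compare 30 with 153: max = 153
compare 31 with 153: max = 153
compare 5 with 153: max = 153
= 153


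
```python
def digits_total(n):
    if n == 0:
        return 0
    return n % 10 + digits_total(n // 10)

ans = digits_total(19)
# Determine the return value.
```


digits_total(19)
= 9 + digits_total(1)
= 9 + 1 + digits_total(0)
= 9 + 1 + 0
= 10


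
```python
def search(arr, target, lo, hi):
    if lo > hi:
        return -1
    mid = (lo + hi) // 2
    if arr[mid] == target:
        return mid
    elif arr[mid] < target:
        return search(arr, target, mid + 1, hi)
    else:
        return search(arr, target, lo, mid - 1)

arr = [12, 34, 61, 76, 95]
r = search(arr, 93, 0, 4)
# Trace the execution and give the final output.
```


search(arr, 93, 0, 4)
lo=0, hi=4, mid=2, arr[mid]=61
61 < 93, search right half
lo=3, hi=4, mid=3, arr[mid]=76
76 < 93, search right half
lo=4, hi=4, mid=4, arr[mid]=95
95 > 93, search left half
lo > hi, target not found, return -1
= -1


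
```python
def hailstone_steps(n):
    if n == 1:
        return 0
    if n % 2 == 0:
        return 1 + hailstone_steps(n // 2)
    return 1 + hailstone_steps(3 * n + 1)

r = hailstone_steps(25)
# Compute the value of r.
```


hailstone_steps(25)
25 is odd -> 3*25+1 = 76 -> hailstone_steps(76)
76 is even -> hailstone_steps(38)
38 is even -> hailstone_steps(19)
19 is odd -> 3*19+1 = 58 -> hailstone_steps(58)
58 is even -> hailstone_steps(29)
29 is odd -> 3*29+1 = 88 -> hailstone_steps(88)
88 is even -> hailstone_steps(44)
44 is even -> hailstone_steps(22)
22 is even -> hailstone_steps(11)
11 is odd -> 3*11+1 = 34 -> hailstone_steps(34)
34 is even -> hailstone_steps(17)
17 is odd -> 3*17+1 = 52 -> hailstone_steps(52)
52 is even -> hailstone_steps(26)
26 is even -> hailstone_steps(13)
13 is odd -> 3*13+1 = 40 -> hailstone_steps(40)
40 is even -> hailstone_steps(20)
20 is even -> hailstone_steps(10)
10 is even -> hailstone_steps(5)
5 is odd -> 3*5+1 = 16 -> hailstone_steps(16)
16 is even -> hailstone_steps(8)
8 is even -> hailstone_steps(4)
4 is even -> hailstone_steps(2)
2 is even -> hailstone_steps(1)
Reached 1 after 23 steps
= 23


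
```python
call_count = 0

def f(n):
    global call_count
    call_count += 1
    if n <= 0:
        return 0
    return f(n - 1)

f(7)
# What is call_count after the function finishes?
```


f(7) calls f(6) calls ... calls f(0)
Total calls: 7 + 1 (for base case) = 8


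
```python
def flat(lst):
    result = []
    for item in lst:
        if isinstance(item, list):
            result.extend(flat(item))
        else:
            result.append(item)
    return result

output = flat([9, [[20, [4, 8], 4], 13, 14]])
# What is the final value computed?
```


flat([9, [[20, [4, 8], 4], 13, 14]])
Processing each element:
  9 is not a list -> append 9
  [[20, [4, 8], 4], 13, 14] is a list -> flat recursively -> [20, 4, 8, 4, 13, 14]
= [9, 20, 4, 8, 4, 13, 14]


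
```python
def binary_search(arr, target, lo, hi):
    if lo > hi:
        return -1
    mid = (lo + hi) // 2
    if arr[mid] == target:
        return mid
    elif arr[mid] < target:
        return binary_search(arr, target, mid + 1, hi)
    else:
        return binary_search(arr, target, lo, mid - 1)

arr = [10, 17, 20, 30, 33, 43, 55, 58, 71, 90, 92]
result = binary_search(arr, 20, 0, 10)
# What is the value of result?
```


binary_search(arr, 20, 0, 10)
lo=0, hi=10, mid=5, arr[mid]=43
43 > 20, search left half
lo=0, hi=4, mid=2, arr[mid]=20
arr[2] == 20, found at index 2
= 2


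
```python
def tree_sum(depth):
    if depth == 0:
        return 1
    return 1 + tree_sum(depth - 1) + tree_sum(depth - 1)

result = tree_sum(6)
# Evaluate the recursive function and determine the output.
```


tree_sum(6)
= 1 + tree_sum(5) + tree_sum(5)
= 1 + 2 * tree_sum(5)
tree_sum(k) = 2^(k+1) - 1
tree_sum(0) = 1
tree_sum(1) = 3
tree_sum(2) = 7
tree_sum(3) = 15
tree_sum(4) = 31
tree_sum(6) = 2^7 - 1 = 127


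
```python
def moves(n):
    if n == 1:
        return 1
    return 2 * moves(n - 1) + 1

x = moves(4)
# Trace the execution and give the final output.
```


moves(4)
= 2 * moves(3) + 1
= 2 * (2 * moves(2) + 1) + 1
= 2 * (2 * (2 * moves(1) + 1) + 1) + 1
Now compute bottom-up:
moves(1) = 1
moves(2) = 2 * 1 + 1 = 3
moves(3) = 2 * 3 + 1 = 7
moves(4) = 2 * 7 + 1 = 15
= 15


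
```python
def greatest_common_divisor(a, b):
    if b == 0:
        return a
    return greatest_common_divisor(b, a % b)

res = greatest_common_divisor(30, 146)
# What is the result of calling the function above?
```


greatest_common_divisor(30, 146)
= greatest_common_divisor(146, 30 % 146) = greatest_common_divisor(146, 30)
= greatest_common_divisor(30, 146 % 30) = greatest_common_divisor(30, 26)
= greatest_common_divisor(26, 30 % 26) = greatest_common_divisor(26, 4)
= greatest_common_divisor(4, 26 % 4) = greatest_common_divisor(4, 2)
= greatest_common_divisor(2, 4 % 2) = greatest_common_divisor(2, 0)
b == 0, return a = 2


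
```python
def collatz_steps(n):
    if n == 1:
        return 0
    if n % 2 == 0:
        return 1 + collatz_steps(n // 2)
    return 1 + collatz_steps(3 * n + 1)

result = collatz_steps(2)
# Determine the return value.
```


collatz_steps(2)
2 is even -> collatz_steps(1)
Reached 1 after 1 steps
= 1


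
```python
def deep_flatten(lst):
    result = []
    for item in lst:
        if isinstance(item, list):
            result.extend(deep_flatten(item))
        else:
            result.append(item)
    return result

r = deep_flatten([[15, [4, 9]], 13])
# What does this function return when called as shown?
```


deep_flatten([[15, [4, 9]], 13])
Processing each element:
  [15, [4, 9]] is a list -> deep_flatten recursively -> [15, 4, 9]
  13 is not a list -> append 13
= [15, 4, 9, 13]


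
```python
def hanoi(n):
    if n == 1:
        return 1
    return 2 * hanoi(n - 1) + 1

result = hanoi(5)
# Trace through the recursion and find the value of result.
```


hanoi(5)
= 2 * hanoi(4) + 1
= 2 * (2 * hanoi(3) + 1) + 1
= 2 * (2 * (2 * hanoi(2) + 1) + 1) + 1
= 2 * (2 * (2 * (2 * hanoi(1) + 1) + 1) + 1) + 1
Now compute bottom-up:
hanoi(1) = 1
hanoi(2) = 2 * 1 + 1 = 3
hanoi(3) = 2 * 3 + 1 = 7
hanoi(4) = 2 * 7 + 1 = 15
hanoi(5) = 2 * 15 + 1 = 31
= 31


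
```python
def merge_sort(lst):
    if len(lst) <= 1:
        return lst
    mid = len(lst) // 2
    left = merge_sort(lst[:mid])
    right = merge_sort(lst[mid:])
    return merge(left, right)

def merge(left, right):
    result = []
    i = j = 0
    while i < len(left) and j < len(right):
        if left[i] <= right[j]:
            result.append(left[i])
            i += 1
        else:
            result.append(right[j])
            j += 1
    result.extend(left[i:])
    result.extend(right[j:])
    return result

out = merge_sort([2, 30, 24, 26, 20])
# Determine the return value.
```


merge_sort([2, 30, 24, 26, 20])
Split into [2, 30] and [24, 26, 20]
Left sorted: [2, 30]
Right sorted: [20, 24, 26]
Merge [2, 30] and [20, 24, 26]
= [2, 20, 24, 26, 30]


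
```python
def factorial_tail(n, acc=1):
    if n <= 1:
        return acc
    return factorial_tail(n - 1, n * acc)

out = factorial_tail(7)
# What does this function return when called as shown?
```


factorial_tail(7, 1)
= factorial_tail(6, 7 * 1) = factorial_tail(6, 7)
= factorial_tail(5, 6 * 7) = factorial_tail(5, 42)
= factorial_tail(4, 5 * 42) = factorial_tail(4, 210)
= factorial_tail(3, 4 * 210) = factorial_tail(3, 840)
= factorial_tail(2, 3 * 840) = factorial_tail(2, 2520)
= factorial_tail(1, 2 * 2520) = factorial_tail(1, 5040)
n <= 1, return acc = 5040


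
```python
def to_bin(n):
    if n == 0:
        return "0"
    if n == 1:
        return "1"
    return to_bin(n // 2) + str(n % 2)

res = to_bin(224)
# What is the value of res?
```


to_bin(224)
= to_bin(112) + "0"
= to_bin(56) + "0" + "0"
= to_bin(28) + "0" + "0" + "0"
= to_bin(14) + "0" + "0" + "0" + "0"
= to_bin(7) + "0" + "0" + "0" + "0" + "0"
= to_bin(3) + "1" + "0" + "0" + "0" + "0" + "0"
= to_bin(1) + "1" + "1" + "0" + "0" + "0" + "0" + "0"
= "1" + "1" + "1" + "0" + "0" + "0" + "0" + "0"
= "11100000"


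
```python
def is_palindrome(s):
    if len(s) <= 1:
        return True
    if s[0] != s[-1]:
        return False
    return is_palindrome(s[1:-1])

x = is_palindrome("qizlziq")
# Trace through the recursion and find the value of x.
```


is_palindrome("qizlziq")
"qizlziq": s[0]='q' == s[-1]='q' -> is_palindrome("izlzi")
"izlzi": s[0]='i' == s[-1]='i' -> is_palindrome("zlz")
"zlz": s[0]='z' == s[-1]='z' -> is_palindrome("l")
"l": len <= 1 -> True
= True


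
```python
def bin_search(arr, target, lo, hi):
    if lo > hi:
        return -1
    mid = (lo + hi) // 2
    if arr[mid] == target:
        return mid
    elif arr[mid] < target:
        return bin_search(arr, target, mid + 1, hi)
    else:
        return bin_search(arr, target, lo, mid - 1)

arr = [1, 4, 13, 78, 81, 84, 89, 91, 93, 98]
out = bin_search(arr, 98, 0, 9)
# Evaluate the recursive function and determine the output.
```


bin_search(arr, 98, 0, 9)
lo=0, hi=9, mid=4, arr[mid]=81
81 < 98, search right half
lo=5, hi=9, mid=7, arr[mid]=91
91 < 98, search right half
lo=8, hi=9, mid=8, arr[mid]=93
93 < 98, search right half
lo=9, hi=9, mid=9, arr[mid]=98
arr[9] == 98, found at index 9
= 9


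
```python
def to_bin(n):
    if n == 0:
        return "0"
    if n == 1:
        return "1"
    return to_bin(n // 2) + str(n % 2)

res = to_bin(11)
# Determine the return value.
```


to_bin(11)
= to_bin(5) + "1"
= to_bin(2) + "1" + "1"
= to_bin(1) + "0" + "1" + "1"
= "1" + "0" + "1" + "1"
= "1011"


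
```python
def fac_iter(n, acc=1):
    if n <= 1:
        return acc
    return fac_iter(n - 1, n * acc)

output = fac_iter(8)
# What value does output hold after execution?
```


fac_iter(8, 1)
= fac_iter(7, 8 * 1) = fac_iter(7, 8)
= fac_iter(6, 7 * 8) = fac_iter(6, 56)
= fac_iter(5, 6 * 56) = fac_iter(5, 336)
= fac_iter(4, 5 * 336) = fac_iter(4, 1680)
= fac_iter(3, 4 * 1680) = fac_iter(3, 6720)
= fac_iter(2, 3 * 6720) = fac_iter(2, 20160)
= fac_iter(1, 2 * 20160) = fac_iter(1, 40320)
n <= 1, return acc = 40320


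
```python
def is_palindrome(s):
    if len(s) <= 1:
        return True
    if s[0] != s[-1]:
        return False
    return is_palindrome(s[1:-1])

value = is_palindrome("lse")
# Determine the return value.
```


is_palindrome("lse")
"lse": s[0]='l' != s[-1]='e' -> False
= False


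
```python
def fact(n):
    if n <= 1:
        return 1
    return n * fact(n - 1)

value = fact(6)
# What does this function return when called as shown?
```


fact(6)
= 6 * fact(5)
= 6 * 5 * fact(4)
= 6 * 5 * 4 * fact(3)
= 6 * 5 * 4 * 3 * fact(2)
= 6 * 5 * 4 * 3 * 2 * fact(1)
= 6 * 5 * 4 * 3 * 2 * 1
= 720


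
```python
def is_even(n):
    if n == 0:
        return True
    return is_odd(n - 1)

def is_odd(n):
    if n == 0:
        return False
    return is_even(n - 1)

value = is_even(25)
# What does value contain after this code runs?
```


is_even(25)
= is_odd(24)
= is_even(23)
= is_odd(22)
= is_even(21)
= is_odd(20)
= is_even(19)
= is_odd(18)
= is_even(17)
= is_odd(16)
= is_even(15)
= is_odd(14)
= is_even(13)
= is_odd(12)
= is_even(11)
= is_odd(10)
= is_even(9)
= is_odd(8)
= is_even(7)
= is_odd(6)
= is_even(5)
= is_odd(4)
= is_even(3)
= is_odd(2)
= is_even(1)
= is_odd(0)
n == 0: return False
= False


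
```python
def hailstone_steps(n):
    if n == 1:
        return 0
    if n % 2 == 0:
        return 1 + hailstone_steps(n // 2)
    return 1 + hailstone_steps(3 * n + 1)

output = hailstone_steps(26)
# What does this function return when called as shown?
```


hailstone_steps(26)
26 is even -> hailstone_steps(13)
13 is odd -> 3*13+1 = 40 -> hailstone_steps(40)
40 is even -> hailstone_steps(20)
20 is even -> hailstone_steps(10)
10 is even -> hailstone_steps(5)
5 is odd -> 3*5+1 = 16 -> hailstone_steps(16)
16 is even -> hailstone_steps(8)
8 is even -> hailstone_steps(4)
4 is even -> hailstone_steps(2)
2 is even -> hailstone_steps(1)
Reached 1 after 10 steps
= 10


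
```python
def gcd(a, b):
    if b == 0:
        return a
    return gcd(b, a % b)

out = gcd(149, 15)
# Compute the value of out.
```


gcd(149, 15)
= gcd(15, 149 % 15) = gcd(15, 14)
= gcd(14, 15 % 14) = gcd(14, 1)
= gcd(1, 14 % 1) = gcd(1, 0)
b == 0, return a = 1


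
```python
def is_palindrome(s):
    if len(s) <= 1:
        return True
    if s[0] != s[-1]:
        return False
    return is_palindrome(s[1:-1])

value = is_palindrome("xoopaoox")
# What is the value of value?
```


is_palindrome("xoopaoox")
"xoopaoox": s[0]='x' == s[-1]='x' -> is_palindrome("oopaoo")
"oopaoo": s[0]='o' == s[-1]='o' -> is_palindrome("opao")
"opao": s[0]='o' == s[-1]='o' -> is_palindrome("pa")
"pa": s[0]='p' != s[-1]='a' -> False
= False


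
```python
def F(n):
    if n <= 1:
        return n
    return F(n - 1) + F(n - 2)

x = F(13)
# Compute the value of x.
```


F(13)
= F(12) + F(11)
= (F(11) + F(10)) + F(11)
Computing bottom-up: F(0)=0, F(1)=1, F(2)=1, F(3)=2, F(4)=3, F(5)=5, F(6)=8, F(7)=13, F(8)=21, F(9)=34, F(10)=55, F(11)=89, F(12)=144, F(13)=233
= 233


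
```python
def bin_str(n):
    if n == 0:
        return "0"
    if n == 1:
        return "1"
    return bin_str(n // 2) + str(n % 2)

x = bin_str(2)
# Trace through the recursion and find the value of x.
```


bin_str(2)
= bin_str(1) + "0"
= "1" + "0"
= "10"


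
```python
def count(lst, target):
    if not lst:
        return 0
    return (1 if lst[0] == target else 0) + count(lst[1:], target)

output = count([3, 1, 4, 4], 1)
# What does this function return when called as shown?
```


count([3, 1, 4, 4], 1)
lst[0]=3 != 1: 0 + count([1, 4, 4], 1)
lst[0]=1 == 1: 1 + count([4, 4], 1)
lst[0]=4 != 1: 0 + count([4], 1)
lst[0]=4 != 1: 0 + count([], 1)
= 1


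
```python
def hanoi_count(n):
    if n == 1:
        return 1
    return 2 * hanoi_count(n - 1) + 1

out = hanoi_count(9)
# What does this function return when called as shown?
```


hanoi_count(9)
= 2 * hanoi_count(8) + 1
= 2 * (2 * hanoi_count(7) + 1) + 1
= 2 * (2 * (2 * hanoi_count(6) + 1) + 1) + 1
= 2 * (2 * (2 * (2 * hanoi_count(5) + 1) + 1) + 1) + 1
= 2 * (2 * (2 * (2 * (2 * hanoi_count(4) + 1) + 1) + 1) + 1) + 1
= 2 * (2 * (2 * (2 * (2 * (2 * hanoi_count(3) + 1) + 1) + 1) + 1) + 1) + 1
= 2 * (2 * (2 * (2 * (2 * (2 * (2 * hanoi_count(2) + 1) + 1) + 1) + 1) + 1) + 1) + 1
= 2 * (2 * (2 * (2 * (2 * (2 * (2 * (2 * hanoi_count(1) + 1) + 1) + 1) + 1) + 1) + 1) + 1) + 1
Now compute bottom-up:
hanoi_count(1) = 1
hanoi_count(2) = 2 * 1 + 1 = 3
hanoi_count(3) = 2 * 3 + 1 = 7
hanoi_count(4) = 2 * 7 + 1 = 15
hanoi_count(5) = 2 * 15 + 1 = 31
hanoi_count(6) = 2 * 31 + 1 = 63
hanoi_count(7) = 2 * 63 + 1 = 127
hanoi_count(8) = 2 * 127 + 1 = 255
hanoi_count(9) = 2 * 255 + 1 = 511
= 511


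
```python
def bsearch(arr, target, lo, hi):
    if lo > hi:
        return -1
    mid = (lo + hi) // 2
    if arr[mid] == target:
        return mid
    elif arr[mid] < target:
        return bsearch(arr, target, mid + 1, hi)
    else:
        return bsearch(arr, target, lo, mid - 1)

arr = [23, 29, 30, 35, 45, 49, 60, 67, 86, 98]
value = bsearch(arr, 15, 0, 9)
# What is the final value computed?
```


bsearch(arr, 15, 0, 9)
lo=0, hi=9, mid=4, arr[mid]=45
45 > 15, search left half
lo=0, hi=3, mid=1, arr[mid]=29
29 > 15, search left half
lo=0, hi=0, mid=0, arr[mid]=23
23 > 15, search left half
lo > hi, target not found, return -1
= -1


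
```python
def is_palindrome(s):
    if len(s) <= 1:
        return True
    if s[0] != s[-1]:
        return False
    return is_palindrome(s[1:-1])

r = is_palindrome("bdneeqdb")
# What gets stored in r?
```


is_palindrome("bdneeqdb")
"bdneeqdb": s[0]='b' == s[-1]='b' -> is_palindrome("dneeqd")
"dneeqd": s[0]='d' == s[-1]='d' -> is_palindrome("neeq")
"neeq": s[0]='n' != s[-1]='q' -> False
= False


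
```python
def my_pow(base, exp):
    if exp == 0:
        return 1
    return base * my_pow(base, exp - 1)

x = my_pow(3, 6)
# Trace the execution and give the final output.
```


my_pow(3, 6)
= 3 * my_pow(3, 5)
= 3 * 3 * my_pow(3, 4)
= 3 * 3 * 3 * my_pow(3, 3)
= 3 * 3 * 3 * 3 * my_pow(3, 2)
= 3 * 3 * 3 * 3 * 3 * my_pow(3, 1)
= 3 * 3 * 3 * 3 * 3 * 3 * my_pow(3, 0)
= 3 * 3 * 3 * 3 * 3 * 3 * 1
= 729


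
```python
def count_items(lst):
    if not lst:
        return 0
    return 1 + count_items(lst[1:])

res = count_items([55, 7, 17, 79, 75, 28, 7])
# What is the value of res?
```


count_items([55, 7, 17, 79, 75, 28, 7])
= 1 + count_items([7, 17, 79, 75, 28, 7])
= 1 + 1 + count_items([17, 79, 75, 28, 7])
= 1 + 1 + 1 + count_items([79, 75, 28, 7])
= 1 + 1 + 1 + 1 + count_items([75, 28, 7])
= 1 + 1 + 1 + 1 + 1 + count_items([28, 7])
= 1 + 1 + 1 + 1 + 1 + 1 + count_items([7])
= 1 + 1 + 1 + 1 + 1 + 1 + 1 + count_items([])
= 1 + 1 + 1 + 1 + 1 + 1 + 1 + 0
= 7


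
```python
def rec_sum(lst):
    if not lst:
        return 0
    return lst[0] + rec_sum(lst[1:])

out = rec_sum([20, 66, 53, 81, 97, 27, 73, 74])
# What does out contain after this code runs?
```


rec_sum([20, 66, 53, 81, 97, 27, 73, 74])
= 20 + rec_sum([66, 53, 81, 97, 27, 73, 74])
= 20 + 66 + rec_sum([53, 81, 97, 27, 73, 74])
= 20 + 66 + 53 + rec_sum([81, 97, 27, 73, 74])
= 20 + 66 + 53 + 81 + rec_sum([97, 27, 73, 74])
= 20 + 66 + 53 + 81 + 97 + rec_sum([27, 73, 74])
= 20 + 66 + 53 + 81 + 97 + 27 + rec_sum([73, 74])
= 20 + 66 + 53 + 81 + 97 + 27 + 73 + rec_sum([74])
= 20 + 66 + 53 + 81 + 97 + 27 + 73 + 74 + rec_sum([])
= 20 + 66 + 53 + 81 + 97 + 27 + 73 + 74 + 0
= 491


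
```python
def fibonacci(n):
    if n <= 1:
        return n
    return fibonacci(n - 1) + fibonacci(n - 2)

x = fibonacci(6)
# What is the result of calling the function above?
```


fibonacci(6)
= fibonacci(5) + fibonacci(4)
= (fibonacci(4) + fibonacci(3)) + fibonacci(4)
Computing bottom-up: fibonacci(0)=0, fibonacci(1)=1, fibonacci(2)=1, fibonacci(3)=2, fibonacci(4)=3, fibonacci(5)=5, fibonacci(6)=8
= 8


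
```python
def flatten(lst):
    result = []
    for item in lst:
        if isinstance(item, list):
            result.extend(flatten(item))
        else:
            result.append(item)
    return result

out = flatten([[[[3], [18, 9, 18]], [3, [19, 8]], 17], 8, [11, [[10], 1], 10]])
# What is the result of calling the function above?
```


flatten([[[[3], [18, 9, 18]], [3, [19, 8]], 17], 8, [11, [[10], 1], 10]])
Processing each element:
  [[[3], [18, 9, 18]], [3, [19, 8]], 17] is a list -> flatten recursively -> [3, 18, 9, 18, 3, 19, 8, 17]
  8 is not a list -> append 8
  [11, [[10], 1], 10] is a list -> flatten recursively -> [11, 10, 1, 10]
= [3, 18, 9, 18, 3, 19, 8, 17, 8, 11, 10, 1, 10]


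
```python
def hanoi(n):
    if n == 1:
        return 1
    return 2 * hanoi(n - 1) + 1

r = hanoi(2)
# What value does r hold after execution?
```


hanoi(2)
= 2 * hanoi(1) + 1
Now compute bottom-up:
hanoi(1) = 1
hanoi(2) = 2 * 1 + 1 = 3
= 3


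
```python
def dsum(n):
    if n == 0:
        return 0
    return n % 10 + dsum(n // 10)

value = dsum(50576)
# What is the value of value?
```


dsum(50576)
= 6 + dsum(5057)
= 6 + 7 + dsum(505)
= 6 + 7 + 5 + dsum(50)
= 6 + 7 + 5 + 0 + dsum(5)
= 6 + 7 + 5 + 0 + 5 + dsum(0)
= 6 + 7 + 5 + 0 + 5 + 0
= 23


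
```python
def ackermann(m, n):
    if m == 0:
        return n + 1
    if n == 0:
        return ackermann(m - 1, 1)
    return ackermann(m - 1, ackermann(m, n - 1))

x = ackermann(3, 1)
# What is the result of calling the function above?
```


ackermann(3, 1)
= ackermann(2, ackermann(3, 0))
First compute ackermann(3, 0) = 5
= ackermann(2, 5)
= 13


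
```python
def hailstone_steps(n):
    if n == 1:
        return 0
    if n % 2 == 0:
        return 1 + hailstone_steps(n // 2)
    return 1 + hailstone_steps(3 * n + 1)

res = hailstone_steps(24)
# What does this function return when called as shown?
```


hailstone_steps(24)
24 is even -> hailstone_steps(12)
12 is even -> hailstone_steps(6)
6 is even -> hailstone_steps(3)
3 is odd -> 3*3+1 = 10 -> hailstone_steps(10)
10 is even -> hailstone_steps(5)
5 is odd -> 3*5+1 = 16 -> hailstone_steps(16)
16 is even -> hailstone_steps(8)
8 is even -> hailstone_steps(4)
4 is even -> hailstone_steps(2)
2 is even -> hailstone_steps(1)
Reached 1 after 10 steps
= 10


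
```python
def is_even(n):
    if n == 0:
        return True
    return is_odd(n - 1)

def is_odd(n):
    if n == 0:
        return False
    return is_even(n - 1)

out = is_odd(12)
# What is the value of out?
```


is_odd(12)
= is_even(11)
= is_odd(10)
= is_even(9)
= is_odd(8)
= is_even(7)
= is_odd(6)
= is_even(5)
= is_odd(4)
= is_even(3)
= is_odd(2)
= is_even(1)
= is_odd(0)
n == 0: return False
= False


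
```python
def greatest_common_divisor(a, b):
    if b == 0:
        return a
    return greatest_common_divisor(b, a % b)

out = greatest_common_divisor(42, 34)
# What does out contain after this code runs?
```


greatest_common_divisor(42, 34)
= greatest_common_divisor(34, 42 % 34) = greatest_common_divisor(34, 8)
= greatest_common_divisor(8, 34 % 8) = greatest_common_divisor(8, 2)
= greatest_common_divisor(2, 8 % 2) = greatest_common_divisor(2, 0)
b == 0, return a = 2


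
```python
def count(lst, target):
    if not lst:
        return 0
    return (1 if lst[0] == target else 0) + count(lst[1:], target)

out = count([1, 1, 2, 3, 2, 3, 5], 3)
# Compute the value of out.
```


count([1, 1, 2, 3, 2, 3, 5], 3)
lst[0]=1 != 3: 0 + count([1, 2, 3, 2, 3, 5], 3)
lst[0]=1 != 3: 0 + count([2, 3, 2, 3, 5], 3)
lst[0]=2 != 3: 0 + count([3, 2, 3, 5], 3)
lst[0]=3 == 3: 1 + count([2, 3, 5], 3)
lst[0]=2 != 3: 0 + count([3, 5], 3)
lst[0]=3 == 3: 1 + count([5], 3)
lst[0]=5 != 3: 0 + count([], 3)
= 2


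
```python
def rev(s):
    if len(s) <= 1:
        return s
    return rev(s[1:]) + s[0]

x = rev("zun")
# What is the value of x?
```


rev("zun")
= rev("un") + "z"
= rev("n") + "u" + "z"
= "n" + "u" + "z"
= "nuz"


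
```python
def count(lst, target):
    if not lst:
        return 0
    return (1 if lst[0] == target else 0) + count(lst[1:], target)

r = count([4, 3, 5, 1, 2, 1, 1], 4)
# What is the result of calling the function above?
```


count([4, 3, 5, 1, 2, 1, 1], 4)
lst[0]=4 == 4: 1 + count([3, 5, 1, 2, 1, 1], 4)
lst[0]=3 != 4: 0 + count([5, 1, 2, 1, 1], 4)
lst[0]=5 != 4: 0 + count([1, 2, 1, 1], 4)
lst[0]=1 != 4: 0 + count([2, 1, 1], 4)
lst[0]=2 != 4: 0 + count([1, 1], 4)
lst[0]=1 != 4: 0 + count([1], 4)
lst[0]=1 != 4: 0 + count([], 4)
= 1


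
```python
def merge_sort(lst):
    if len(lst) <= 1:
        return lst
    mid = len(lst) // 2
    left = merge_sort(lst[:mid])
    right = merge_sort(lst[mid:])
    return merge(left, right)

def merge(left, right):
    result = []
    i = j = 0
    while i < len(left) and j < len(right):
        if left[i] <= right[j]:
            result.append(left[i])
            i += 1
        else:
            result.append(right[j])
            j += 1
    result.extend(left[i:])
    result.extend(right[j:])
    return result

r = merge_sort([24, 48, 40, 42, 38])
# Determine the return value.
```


merge_sort([24, 48, 40, 42, 38])
Split into [24, 48] and [40, 42, 38]
Left sorted: [24, 48]
Right sorted: [38, 40, 42]
Merge [24, 48] and [38, 40, 42]
= [24, 38, 40, 42, 48]


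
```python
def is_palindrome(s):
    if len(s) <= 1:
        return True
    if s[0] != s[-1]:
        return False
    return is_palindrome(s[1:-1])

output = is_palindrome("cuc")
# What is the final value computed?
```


is_palindrome("cuc")
"cuc": s[0]='c' == s[-1]='c' -> is_palindrome("u")
"u": len <= 1 -> True
= True


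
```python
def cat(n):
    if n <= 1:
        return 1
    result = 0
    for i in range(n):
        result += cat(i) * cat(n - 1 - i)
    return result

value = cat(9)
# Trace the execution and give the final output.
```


cat(9)
= sum of cat(i) * cat(9-1-i) for i in 0..8
First compute sub-values bottom-up:
  cat(0) = 1, cat(1) = 1
  cat(2) = 1*1 + 1*1 = 2
  cat(3) = 1*2 + 1*1 + 2*1 = 5
  cat(4) = 1*5 + 1*2 + 2*1 + 5*1 = 14
  cat(5) = 1*14 + 1*5 + 2*2 + 5*1 + 14*1 = 42
  cat(6) = 1*42 + 1*14 + 2*5 + 5*2 + 14*1 + 42*1 = 132
  cat(7) = 1*132 + 1*42 + 2*14 + 5*5 + 14*2 + 42*1 + 132*1 = 429
  cat(8) = 1*429 + 1*132 + 2*42 + 5*14 + 14*5 + 42*2 + 132*1 + 429*1 = 1430
Now cat(9):
  cat(0)*cat(8) = 1*1430 = 1430
  cat(1)*cat(7) = 1*429 = 429
  cat(2)*cat(6) = 2*132 = 264
  cat(3)*cat(5) = 5*42 = 210
  cat(4)*cat(4) = 14*14 = 196
  cat(5)*cat(3) = 42*5 = 210
  cat(6)*cat(2) = 132*2 = 264
  cat(7)*cat(1) = 429*1 = 429
  cat(8)*cat(0) = 1430*1 = 1430
= 1430 + 429 + 264 + 210 + 196 + 210 + 264 + 429 + 1430
= 4862


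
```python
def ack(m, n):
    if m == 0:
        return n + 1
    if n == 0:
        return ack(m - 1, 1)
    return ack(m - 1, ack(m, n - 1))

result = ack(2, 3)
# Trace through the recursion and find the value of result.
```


ack(2, 3)
= ack(1, ack(2, 2))
First compute ack(2, 2) = 7
= ack(1, 7)
= 9


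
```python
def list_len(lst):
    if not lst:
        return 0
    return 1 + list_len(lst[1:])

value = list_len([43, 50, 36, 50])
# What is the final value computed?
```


list_len([43, 50, 36, 50])
= 1 + list_len([50, 36, 50])
= 1 + 1 + list_len([36, 50])
= 1 + 1 + 1 + list_len([50])
= 1 + 1 + 1 + 1 + list_len([])
= 1 + 1 + 1 + 1 + 0
= 4


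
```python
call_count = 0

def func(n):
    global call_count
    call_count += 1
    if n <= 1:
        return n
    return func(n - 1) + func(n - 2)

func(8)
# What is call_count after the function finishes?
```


func(8) calls func(7) and func(6); each non-base call branches into two more.
Let C(k) = total number of calls made by func(k), including the call to func(k) itself.
Base cases: C(0) = 1, C(1) = 1
Recurrence: C(k) = 1 + C(k-1) + C(k-2)
  C(2) = 1 + C(1) + C(0) = 1 + 1 + 1 = 3
  C(3) = 1 + C(2) + C(1) = 1 + 3 + 1 = 5
  C(4) = 1 + C(3) + C(2) = 1 + 5 + 3 = 9
  C(5) = 1 + C(4) + C(3) = 1 + 9 + 5 = 15
  C(6) = 1 + C(5) + C(4) = 1 + 15 + 9 = 25
  C(7) = 1 + C(6) + C(5) = 1 + 25 + 15 = 41
  C(8) = 1 + C(7) + C(6) = 1 + 41 + 25 = 67
Total calls = C(8) = 67
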